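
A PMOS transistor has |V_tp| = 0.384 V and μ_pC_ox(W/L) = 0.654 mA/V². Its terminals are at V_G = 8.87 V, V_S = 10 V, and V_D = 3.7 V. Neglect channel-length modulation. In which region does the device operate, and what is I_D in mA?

Saturation; I_D = 0.182 mA

V_SG = V_S − V_G = 10 − 8.87 = 1.13 V; V_SD = V_S − V_D = 10 − 3.7 = 6.3 V.
V_ov = V_SG − |V_tp| = 1.13 − 0.384 = 0.746 V.
Since V_SD = 6.3 V ≥ V_ov = 0.746 V, the device is in saturation.
I_D = ½ k_p V_ov² = 0.5 × 0.654 × 0.746² = 0.182 mA.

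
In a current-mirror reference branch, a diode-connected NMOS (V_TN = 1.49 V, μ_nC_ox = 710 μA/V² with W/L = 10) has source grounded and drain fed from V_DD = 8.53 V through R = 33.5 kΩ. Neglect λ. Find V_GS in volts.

V_GS = 1.73 V

With gate tied to drain, V_GS = V_DS ≥ V_GS − V_TN, so the device is in saturation.
k_n = μ_nC_ox · (W/L) = 7.1 mA/V².
KCL at the drain: ½ k_n (V_GS − V_TN)² = (V_DD − V_GS)/R.
Let x = V_GS − 1.49. Then 119 x² + x − 7.04 = 0, giving x = 0.239 V (positive root), so V_GS = 1.73 V.
I_D = (V_DD − V_GS)/R = (8.53 − 1.73) / 33.5 = 0.203 mA.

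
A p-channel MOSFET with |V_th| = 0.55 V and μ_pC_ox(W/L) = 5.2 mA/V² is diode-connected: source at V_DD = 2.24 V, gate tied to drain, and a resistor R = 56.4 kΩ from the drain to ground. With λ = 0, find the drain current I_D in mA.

I_D = 0.0281 mA

With gate tied to drain, V_SG = V_SD ≥ V_SG − |V_th|, so the device is in saturation.
KCL at the drain: ½ k_p (V_SG − |V_th|)² = (V_DD − V_SG)/R.
Let x = V_SG − 0.55. Then 147 x² + x − 1.69 = 0, giving x = 0.104 V (positive root), so V_SG = 0.654 V.
I_D = (V_DD − V_SG)/R = (2.24 − 0.654) / 56.4 = 0.0281 mA.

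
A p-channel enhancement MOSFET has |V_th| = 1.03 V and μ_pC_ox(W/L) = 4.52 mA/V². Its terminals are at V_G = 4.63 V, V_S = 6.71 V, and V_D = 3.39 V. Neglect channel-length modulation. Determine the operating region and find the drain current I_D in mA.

V_SG = V_S − V_G = 6.71 − 4.63 = 2.08 V; V_SD = V_S − V_D = 6.71 − 3.39 = 3.32 V.
V_ov = V_SG − |V_th| = 2.08 − 1.03 = 1.05 V.
Since V_SD = 3.32 V ≥ V_ov = 1.05 V, the device is in saturation.
I_D = ½ k_p V_ov² = 0.5 × 4.52 × 1.05² = 2.49 mA.

Saturation; I_D = 2.49 mA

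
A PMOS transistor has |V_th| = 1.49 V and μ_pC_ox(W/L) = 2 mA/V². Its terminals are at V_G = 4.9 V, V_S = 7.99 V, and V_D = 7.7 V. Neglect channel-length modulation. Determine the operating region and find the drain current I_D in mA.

V_SG = V_S − V_G = 7.99 − 4.9 = 3.09 V; V_SD = V_S − V_D = 7.99 − 7.7 = 0.29 V.
V_ov = V_SG − |V_th| = 3.09 − 1.49 = 1.6 V.
Since V_SD = 0.29 V < V_ov = 1.6 V, the device is in the triode region.
I_D = k_p [V_ov · V_SD − ½ V_SD²] = 2 × [1.6 × 0.29 − 0.5 × 0.29²] = 0.844 mA.

Triode; I_D = 0.844 mA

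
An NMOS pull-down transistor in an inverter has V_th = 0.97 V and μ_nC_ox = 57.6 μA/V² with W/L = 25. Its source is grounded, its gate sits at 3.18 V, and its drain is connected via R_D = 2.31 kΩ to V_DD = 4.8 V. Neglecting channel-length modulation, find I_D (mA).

I_D = 1.79 mA

V_GS = V_G = 3.18 V, so V_ov = 3.18 − 0.97 = 2.21 V.
k_n = μ_nC_ox · (W/L) = 1.44 mA/V².
Assume saturation: I_D = ½ k_n V_ov² = 0.5 × 1.44 × 2.21² = 3.52 mA, giving V_DS = V_DD − I_D R_D = 4.8 − 3.52 × 2.31 = -3.32 V.
But -3.32 V < V_ov = 2.21 V, so the device is actually in triode.
In triode I_D = k_n[V_ov V_DS − ½ V_DS²] and I_D = (V_DD − V_DS)/R_D. Equating: 1.66 V_DS² − 8.351 V_DS + 4.8 = 0, giving V_DS = 0.662 V (the root below V_ov).
I_D = (4.8 − 0.662) / 2.31 = 1.79 mA.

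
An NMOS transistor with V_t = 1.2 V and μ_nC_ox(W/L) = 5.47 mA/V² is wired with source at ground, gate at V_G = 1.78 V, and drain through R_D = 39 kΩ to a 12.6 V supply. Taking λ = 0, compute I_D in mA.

V_GS = V_G = 1.78 V, so V_ov = 1.78 − 1.2 = 0.58 V.
Assume saturation: I_D = ½ k_n V_ov² = 0.5 × 5.47 × 0.58² = 0.92 mA, giving V_DS = V_DD − I_D R_D = 12.6 − 0.92 × 39 = -23.3 V.
But -23.3 V < V_ov = 0.58 V, so the device is actually in triode.
In triode I_D = k_n[V_ov V_DS − ½ V_DS²] and I_D = (V_DD − V_DS)/R_D. Equating: 107 V_DS² − 124.7 V_DS + 12.6 = 0, giving V_DS = 0.112 V (the root below V_ov).
I_D = (12.6 − 0.112) / 39 = 0.32 mA.

I_D = 0.320 mA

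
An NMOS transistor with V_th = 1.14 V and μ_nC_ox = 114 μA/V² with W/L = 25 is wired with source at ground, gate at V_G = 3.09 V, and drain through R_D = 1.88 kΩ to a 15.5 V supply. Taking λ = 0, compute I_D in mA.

V_GS = V_G = 3.09 V, so V_ov = 3.09 − 1.14 = 1.95 V.
k_n = μ_nC_ox · (W/L) = 2.85 mA/V².
Assume saturation: I_D = ½ k_n V_ov² = 0.5 × 2.85 × 1.95² = 5.42 mA, giving V_DS = V_DD − I_D R_D = 15.5 − 5.42 × 1.88 = 5.31 V.
V_DS = 5.31 V ≥ V_ov = 1.95 V, confirming saturation.

I_D = 5.42 mA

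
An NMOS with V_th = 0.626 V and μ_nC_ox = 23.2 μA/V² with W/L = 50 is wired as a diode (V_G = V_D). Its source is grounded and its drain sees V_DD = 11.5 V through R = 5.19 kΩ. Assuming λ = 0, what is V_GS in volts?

With gate tied to drain, V_GS = V_DS ≥ V_GS − V_th, so the device is in saturation.
k_n = μ_nC_ox · (W/L) = 1.16 mA/V².
KCL at the drain: ½ k_n (V_GS − V_th)² = (V_DD − V_GS)/R.
Let x = V_GS − 0.626. Then 3.01 x² + x − 10.87 = 0, giving x = 1.74 V (positive root), so V_GS = 2.37 V.
I_D = (V_DD − V_GS)/R = (11.5 − 2.37) / 5.19 = 1.76 mA.

V_GS = 2.37 V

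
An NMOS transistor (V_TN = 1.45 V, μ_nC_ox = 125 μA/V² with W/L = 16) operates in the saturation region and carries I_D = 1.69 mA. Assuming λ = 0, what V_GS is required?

k_n = μ_nC_ox · (W/L) = 2 mA/V².
In saturation I_D = ½ k_n (V_GS − V_TN)², so V_GS − V_TN = √(2 I_D / k_n) = √(2 × 1.69 / 2) = 1.3 V.
V_GS = 1.45 + 1.3 = 2.75 V.

V_GS = 2.75 V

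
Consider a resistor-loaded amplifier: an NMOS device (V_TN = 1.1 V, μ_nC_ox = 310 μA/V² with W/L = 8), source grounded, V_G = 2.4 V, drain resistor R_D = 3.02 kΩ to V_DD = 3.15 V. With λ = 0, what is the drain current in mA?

V_GS = V_G = 2.4 V, so V_ov = 2.4 − 1.1 = 1.3 V.
k_n = μ_nC_ox · (W/L) = 2.48 mA/V².
Assume saturation: I_D = ½ k_n V_ov² = 0.5 × 2.48 × 1.3² = 2.1 mA, giving V_DS = V_DD − I_D R_D = 3.15 − 2.1 × 3.02 = -3.18 V.
But -3.18 V < V_ov = 1.3 V, so the device is actually in triode.
In triode I_D = k_n[V_ov V_DS − ½ V_DS²] and I_D = (V_DD − V_DS)/R_D. Equating: 3.74 V_DS² − 10.74 V_DS + 3.15 = 0, giving V_DS = 0.332 V (the root below V_ov).
I_D = (3.15 − 0.332) / 3.02 = 0.933 mA.

I_D = 0.933 mA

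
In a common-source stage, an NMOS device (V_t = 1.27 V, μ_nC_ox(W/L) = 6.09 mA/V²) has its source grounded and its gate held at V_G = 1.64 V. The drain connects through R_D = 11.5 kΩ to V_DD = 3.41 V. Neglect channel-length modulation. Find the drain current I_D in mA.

I_D = 0.283 mA

V_GS = V_G = 1.64 V, so V_ov = 1.64 − 1.27 = 0.37 V.
Assume saturation: I_D = ½ k_n V_ov² = 0.5 × 6.09 × 0.37² = 0.417 mA, giving V_DS = V_DD − I_D R_D = 3.41 − 0.417 × 11.5 = -1.38 V.
But -1.38 V < V_ov = 0.37 V, so the device is actually in triode.
In triode I_D = k_n[V_ov V_DS − ½ V_DS²] and I_D = (V_DD − V_DS)/R_D. Equating: 35 V_DS² − 26.91 V_DS + 3.41 = 0, giving V_DS = 0.16 V (the root below V_ov).
I_D = (3.41 − 0.16) / 11.5 = 0.283 mA.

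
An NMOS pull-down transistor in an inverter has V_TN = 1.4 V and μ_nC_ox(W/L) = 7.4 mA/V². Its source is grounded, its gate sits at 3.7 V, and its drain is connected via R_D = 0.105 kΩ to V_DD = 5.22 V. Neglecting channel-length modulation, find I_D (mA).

I_D = 19.6 mA

V_GS = V_G = 3.7 V, so V_ov = 3.7 − 1.4 = 2.3 V.
Assume saturation: I_D = ½ k_n V_ov² = 0.5 × 7.4 × 2.3² = 19.6 mA, giving V_DS = V_DD − I_D R_D = 5.22 − 19.6 × 0.105 = 3.16 V.
V_DS = 3.16 V ≥ V_ov = 2.3 V, confirming saturation.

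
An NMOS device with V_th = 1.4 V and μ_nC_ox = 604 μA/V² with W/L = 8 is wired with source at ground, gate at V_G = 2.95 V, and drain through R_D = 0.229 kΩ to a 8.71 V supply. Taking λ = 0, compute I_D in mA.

V_GS = V_G = 2.95 V, so V_ov = 2.95 − 1.4 = 1.55 V.
k_n = μ_nC_ox · (W/L) = 4.832 mA/V².
Assume saturation: I_D = ½ k_n V_ov² = 0.5 × 4.832 × 1.55² = 5.8 mA, giving V_DS = V_DD − I_D R_D = 8.71 − 5.8 × 0.229 = 7.38 V.
V_DS = 7.38 V ≥ V_ov = 1.55 V, confirming saturation.

I_D = 5.80 mA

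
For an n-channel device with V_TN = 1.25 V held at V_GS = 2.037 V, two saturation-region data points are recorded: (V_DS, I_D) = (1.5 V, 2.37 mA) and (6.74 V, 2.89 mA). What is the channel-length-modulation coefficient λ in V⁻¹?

With V_GS fixed, I_D ∝ (1 + λ V_DS) in saturation, so I_D2/I_D1 = (1 + λ V_DS2)/(1 + λ V_DS1).
2.89/2.37 = 1.219 = (1 + 6.74 λ)/(1 + 1.5 λ).
Solving: λ (I_D1 V_DS2 − I_D2 V_DS1) = I_D2 − I_D1, so λ = (2.89 − 2.37) / (2.37 × 6.74 − 2.89 × 1.5) = 0.52 / 11.6 = 0.0447 V⁻¹.

λ = 0.0447 V⁻¹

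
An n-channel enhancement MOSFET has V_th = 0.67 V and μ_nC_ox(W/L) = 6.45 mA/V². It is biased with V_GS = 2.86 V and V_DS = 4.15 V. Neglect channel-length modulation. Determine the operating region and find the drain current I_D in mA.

V_ov = V_GS − V_th = 2.86 − 0.67 = 2.19 V.
Since V_DS = 4.15 V ≥ V_ov = 2.19 V, the device is in saturation.
I_D = ½ k_n V_ov² = 0.5 × 6.45 × 2.19² = 15.5 mA.

Saturation; I_D = 15.5 mA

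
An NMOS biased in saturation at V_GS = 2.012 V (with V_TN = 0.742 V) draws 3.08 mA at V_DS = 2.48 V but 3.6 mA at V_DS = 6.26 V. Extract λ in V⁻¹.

With V_GS fixed, I_D ∝ (1 + λ V_DS) in saturation, so I_D2/I_D1 = (1 + λ V_DS2)/(1 + λ V_DS1).
3.6/3.08 = 1.169 = (1 + 6.26 λ)/(1 + 2.48 λ).
Solving: λ (I_D1 V_DS2 − I_D2 V_DS1) = I_D2 − I_D1, so λ = (3.6 − 3.08) / (3.08 × 6.26 − 3.6 × 2.48) = 0.52 / 10.4 = 0.0502 V⁻¹.

λ = 0.0502 V⁻¹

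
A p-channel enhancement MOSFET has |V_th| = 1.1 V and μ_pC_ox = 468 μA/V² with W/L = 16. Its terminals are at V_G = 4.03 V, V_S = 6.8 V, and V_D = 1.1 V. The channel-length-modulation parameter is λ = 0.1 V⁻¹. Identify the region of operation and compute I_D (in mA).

V_SG = V_S − V_G = 6.8 − 4.03 = 2.77 V; V_SD = V_S − V_D = 6.8 − 1.1 = 5.7 V.
k_p = μ_pC_ox · (W/L) = 7.488 mA/V².
V_ov = V_SG − |V_th| = 2.77 − 1.1 = 1.67 V.
Since V_SD = 5.7 V ≥ V_ov = 1.67 V, the device is in saturation.
I_D = ½ k_p V_ov² (1 + λ V_SD) = 0.5 × 7.488 × 1.67² × (1 + 0.1 × 5.7) = 16.4 mA.

Saturation; I_D = 16.4 mA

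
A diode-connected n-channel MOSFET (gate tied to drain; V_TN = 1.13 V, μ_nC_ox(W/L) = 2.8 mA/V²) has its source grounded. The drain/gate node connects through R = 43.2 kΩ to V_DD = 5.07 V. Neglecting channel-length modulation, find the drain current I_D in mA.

With gate tied to drain, V_GS = V_DS ≥ V_GS − V_TN, so the device is in saturation.
KCL at the drain: ½ k_n (V_GS − V_TN)² = (V_DD − V_GS)/R.
Let x = V_GS − 1.13. Then 60.5 x² + x − 3.94 = 0, giving x = 0.247 V (positive root), so V_GS = 1.38 V.
I_D = (V_DD − V_GS)/R = (5.07 − 1.38) / 43.2 = 0.0855 mA.

I_D = 0.0855 mA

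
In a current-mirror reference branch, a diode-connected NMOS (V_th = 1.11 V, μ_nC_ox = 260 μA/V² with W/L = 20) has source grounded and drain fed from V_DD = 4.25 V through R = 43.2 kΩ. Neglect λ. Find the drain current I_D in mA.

With gate tied to drain, V_GS = V_DS ≥ V_GS − V_th, so the device is in saturation.
k_n = μ_nC_ox · (W/L) = 5.2 mA/V².
KCL at the drain: ½ k_n (V_GS − V_th)² = (V_DD − V_GS)/R.
Let x = V_GS − 1.11. Then 112 x² + x − 3.14 = 0, giving x = 0.163 V (positive root), so V_GS = 1.27 V.
I_D = (V_DD − V_GS)/R = (4.25 − 1.27) / 43.2 = 0.0689 mA.

I_D = 0.0689 mA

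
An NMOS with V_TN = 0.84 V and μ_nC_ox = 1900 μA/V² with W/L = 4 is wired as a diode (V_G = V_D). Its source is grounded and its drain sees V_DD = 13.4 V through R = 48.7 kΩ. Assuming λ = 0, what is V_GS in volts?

With gate tied to drain, V_GS = V_DS ≥ V_GS − V_TN, so the device is in saturation.
k_n = μ_nC_ox · (W/L) = 7.6 mA/V².
KCL at the drain: ½ k_n (V_GS − V_TN)² = (V_DD − V_GS)/R.
Let x = V_GS − 0.84. Then 185 x² + x − 12.56 = 0, giving x = 0.258 V (positive root), so V_GS = 1.1 V.
I_D = (V_DD − V_GS)/R = (13.4 − 1.1) / 48.7 = 0.253 mA.

V_GS = 1.10 V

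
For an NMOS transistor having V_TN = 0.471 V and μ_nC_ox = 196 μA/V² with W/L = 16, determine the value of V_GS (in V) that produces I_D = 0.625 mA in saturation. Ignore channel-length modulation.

V_GS = 1.10 V

k_n = μ_nC_ox · (W/L) = 3.136 mA/V².
In saturation I_D = ½ k_n (V_GS − V_TN)², so V_GS − V_TN = √(2 I_D / k_n) = √(2 × 0.625 / 3.136) = 0.631 V.
V_GS = 0.471 + 0.631 = 1.1 V.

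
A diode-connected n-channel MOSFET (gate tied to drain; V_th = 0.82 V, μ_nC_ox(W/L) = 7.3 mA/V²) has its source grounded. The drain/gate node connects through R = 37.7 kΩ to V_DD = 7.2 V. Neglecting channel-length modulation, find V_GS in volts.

With gate tied to drain, V_GS = V_DS ≥ V_GS − V_th, so the device is in saturation.
KCL at the drain: ½ k_n (V_GS − V_th)² = (V_DD − V_GS)/R.
Let x = V_GS − 0.82. Then 138 x² + x − 6.38 = 0, giving x = 0.212 V (positive root), so V_GS = 1.03 V.
I_D = (V_DD − V_GS)/R = (7.2 − 1.03) / 37.7 = 0.164 mA.

V_GS = 1.03 V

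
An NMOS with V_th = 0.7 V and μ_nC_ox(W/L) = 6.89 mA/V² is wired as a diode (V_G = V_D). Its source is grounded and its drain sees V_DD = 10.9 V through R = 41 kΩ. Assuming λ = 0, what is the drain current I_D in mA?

I_D = 0.242 mA

With gate tied to drain, V_GS = V_DS ≥ V_GS − V_th, so the device is in saturation.
KCL at the drain: ½ k_n (V_GS − V_th)² = (V_DD − V_GS)/R.
Let x = V_GS − 0.7. Then 141 x² + x − 10.2 = 0, giving x = 0.265 V (positive root), so V_GS = 0.965 V.
I_D = (V_DD − V_GS)/R = (10.9 − 0.965) / 41 = 0.242 mA.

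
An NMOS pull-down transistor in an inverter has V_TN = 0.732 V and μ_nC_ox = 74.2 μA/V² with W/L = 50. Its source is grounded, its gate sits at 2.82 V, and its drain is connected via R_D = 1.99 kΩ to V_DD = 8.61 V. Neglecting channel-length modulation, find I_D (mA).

I_D = 4.02 mA

V_GS = V_G = 2.82 V, so V_ov = 2.82 − 0.732 = 2.09 V.
k_n = μ_nC_ox · (W/L) = 3.71 mA/V².
Assume saturation: I_D = ½ k_n V_ov² = 0.5 × 3.71 × 2.09² = 8.09 mA, giving V_DS = V_DD − I_D R_D = 8.61 − 8.09 × 1.99 = -7.48 V.
But -7.48 V < V_ov = 2.09 V, so the device is actually in triode.
In triode I_D = k_n[V_ov V_DS − ½ V_DS²] and I_D = (V_DD − V_DS)/R_D. Equating: 3.69 V_DS² − 16.42 V_DS + 8.61 = 0, giving V_DS = 0.607 V (the root below V_ov).
I_D = (8.61 − 0.607) / 1.99 = 4.02 mA.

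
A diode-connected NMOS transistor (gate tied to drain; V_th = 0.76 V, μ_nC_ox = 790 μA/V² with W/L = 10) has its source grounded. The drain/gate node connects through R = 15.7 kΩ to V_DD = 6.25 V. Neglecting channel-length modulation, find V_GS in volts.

V_GS = 1.05 V

With gate tied to drain, V_GS = V_DS ≥ V_GS − V_th, so the device is in saturation.
k_n = μ_nC_ox · (W/L) = 7.9 mA/V².
KCL at the drain: ½ k_n (V_GS − V_th)² = (V_DD − V_GS)/R.
Let x = V_GS − 0.76. Then 62 x² + x − 5.49 = 0, giving x = 0.29 V (positive root), so V_GS = 1.05 V.
I_D = (V_DD − V_GS)/R = (6.25 − 1.05) / 15.7 = 0.331 mA.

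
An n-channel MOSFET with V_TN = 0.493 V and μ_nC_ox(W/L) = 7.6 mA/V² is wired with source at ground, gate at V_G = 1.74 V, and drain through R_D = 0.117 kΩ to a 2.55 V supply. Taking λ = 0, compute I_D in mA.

V_GS = V_G = 1.74 V, so V_ov = 1.74 − 0.493 = 1.25 V.
Assume saturation: I_D = ½ k_n V_ov² = 0.5 × 7.6 × 1.25² = 5.91 mA, giving V_DS = V_DD − I_D R_D = 2.55 − 5.91 × 0.117 = 1.86 V.
V_DS = 1.86 V ≥ V_ov = 1.25 V, confirming saturation.

I_D = 5.91 mA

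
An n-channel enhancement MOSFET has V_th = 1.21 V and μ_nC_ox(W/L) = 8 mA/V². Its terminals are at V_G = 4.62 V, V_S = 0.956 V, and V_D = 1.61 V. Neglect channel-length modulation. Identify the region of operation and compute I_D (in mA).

V_GS = V_G − V_S = 4.62 − 0.956 = 3.66 V; V_DS = V_D − V_S = 1.61 − 0.956 = 0.654 V.
V_ov = V_GS − V_th = 3.66 − 1.21 = 2.45 V.
Since V_DS = 0.654 V < V_ov = 2.45 V, the device is in the triode region.
I_D = k_n [V_ov · V_DS − ½ V_DS²] = 8 × [2.45 × 0.654 − 0.5 × 0.654²] = 11.1 mA.

Triode; I_D = 11.1 mA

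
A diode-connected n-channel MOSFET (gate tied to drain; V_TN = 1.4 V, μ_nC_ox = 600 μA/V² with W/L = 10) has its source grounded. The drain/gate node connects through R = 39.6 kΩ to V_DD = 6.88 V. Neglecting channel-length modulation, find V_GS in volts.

With gate tied to drain, V_GS = V_DS ≥ V_GS − V_TN, so the device is in saturation.
k_n = μ_nC_ox · (W/L) = 6 mA/V².
KCL at the drain: ½ k_n (V_GS − V_TN)² = (V_DD − V_GS)/R.
Let x = V_GS − 1.4. Then 119 x² + x − 5.48 = 0, giving x = 0.211 V (positive root), so V_GS = 1.61 V.
I_D = (V_DD − V_GS)/R = (6.88 − 1.61) / 39.6 = 0.133 mA.

V_GS = 1.61 V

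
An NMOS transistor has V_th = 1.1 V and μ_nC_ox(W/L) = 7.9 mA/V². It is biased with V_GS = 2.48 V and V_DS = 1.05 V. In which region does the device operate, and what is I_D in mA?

Triode; I_D = 7.09 mA

V_ov = V_GS − V_th = 2.48 − 1.1 = 1.38 V.
Since V_DS = 1.05 V < V_ov = 1.38 V, the device is in the triode region.
I_D = k_n [V_ov · V_DS − ½ V_DS²] = 7.9 × [1.38 × 1.05 − 0.5 × 1.05²] = 7.09 mA.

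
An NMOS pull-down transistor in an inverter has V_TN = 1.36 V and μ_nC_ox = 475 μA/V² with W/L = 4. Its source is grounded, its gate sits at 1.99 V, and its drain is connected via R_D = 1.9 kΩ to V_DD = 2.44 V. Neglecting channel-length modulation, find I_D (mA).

I_D = 0.377 mA

V_GS = V_G = 1.99 V, so V_ov = 1.99 − 1.36 = 0.63 V.
k_n = μ_nC_ox · (W/L) = 1.9 mA/V².
Assume saturation: I_D = ½ k_n V_ov² = 0.5 × 1.9 × 0.63² = 0.377 mA, giving V_DS = V_DD − I_D R_D = 2.44 − 0.377 × 1.9 = 1.72 V.
V_DS = 1.72 V ≥ V_ov = 0.63 V, confirming saturation.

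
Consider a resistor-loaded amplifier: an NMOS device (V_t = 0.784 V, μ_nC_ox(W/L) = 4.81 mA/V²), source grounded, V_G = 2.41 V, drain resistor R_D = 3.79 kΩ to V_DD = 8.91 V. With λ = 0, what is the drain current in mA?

V_GS = V_G = 2.41 V, so V_ov = 2.41 − 0.784 = 1.63 V.
Assume saturation: I_D = ½ k_n V_ov² = 0.5 × 4.81 × 1.63² = 6.36 mA, giving V_DS = V_DD − I_D R_D = 8.91 − 6.36 × 3.79 = -15.2 V.
But -15.2 V < V_ov = 1.63 V, so the device is actually in triode.
In triode I_D = k_n[V_ov V_DS − ½ V_DS²] and I_D = (V_DD − V_DS)/R_D. Equating: 9.11 V_DS² − 30.64 V_DS + 8.91 = 0, giving V_DS = 0.322 V (the root below V_ov).
I_D = (8.91 − 0.322) / 3.79 = 2.27 mA.

I_D = 2.27 mA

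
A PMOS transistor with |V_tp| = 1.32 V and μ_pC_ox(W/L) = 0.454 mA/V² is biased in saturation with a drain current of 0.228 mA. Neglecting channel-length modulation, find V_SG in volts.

In saturation I_D = ½ k_p (V_SG − |V_tp|)², so V_SG − |V_tp| = √(2 I_D / k_p) = √(2 × 0.228 / 0.454) = 1 V.
V_SG = 1.32 + 1 = 2.32 V.

V_SG = 2.32 V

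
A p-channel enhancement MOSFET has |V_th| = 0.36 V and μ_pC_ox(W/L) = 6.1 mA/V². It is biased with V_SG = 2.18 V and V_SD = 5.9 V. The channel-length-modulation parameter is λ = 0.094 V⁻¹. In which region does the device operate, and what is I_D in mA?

V_ov = V_SG − |V_th| = 2.18 − 0.36 = 1.82 V.
Since V_SD = 5.9 V ≥ V_ov = 1.82 V, the device is in saturation.
I_D = ½ k_p V_ov² (1 + λ V_SD) = 0.5 × 6.1 × 1.82² × (1 + 0.094 × 5.9) = 15.7 mA.

Saturation; I_D = 15.7 mA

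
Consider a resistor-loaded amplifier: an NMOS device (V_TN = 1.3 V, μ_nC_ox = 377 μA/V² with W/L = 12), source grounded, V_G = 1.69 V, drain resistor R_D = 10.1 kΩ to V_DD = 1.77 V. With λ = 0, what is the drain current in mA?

V_GS = V_G = 1.69 V, so V_ov = 1.69 − 1.3 = 0.39 V.
k_n = μ_nC_ox · (W/L) = 4.524 mA/V².
Assume saturation: I_D = ½ k_n V_ov² = 0.5 × 4.524 × 0.39² = 0.344 mA, giving V_DS = V_DD − I_D R_D = 1.77 − 0.344 × 10.1 = -1.7 V.
But -1.7 V < V_ov = 0.39 V, so the device is actually in triode.
In triode I_D = k_n[V_ov V_DS − ½ V_DS²] and I_D = (V_DD − V_DS)/R_D. Equating: 22.8 V_DS² − 18.82 V_DS + 1.77 = 0, giving V_DS = 0.108 V (the root below V_ov).
I_D = (1.77 − 0.108) / 10.1 = 0.165 mA.

I_D = 0.165 mA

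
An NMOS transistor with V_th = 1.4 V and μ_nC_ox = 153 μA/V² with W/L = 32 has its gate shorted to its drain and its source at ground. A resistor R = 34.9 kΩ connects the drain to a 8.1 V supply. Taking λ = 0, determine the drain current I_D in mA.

I_D = 0.184 mA

With gate tied to drain, V_GS = V_DS ≥ V_GS − V_th, so the device is in saturation.
k_n = μ_nC_ox · (W/L) = 4.896 mA/V².
KCL at the drain: ½ k_n (V_GS − V_th)² = (V_DD − V_GS)/R.
Let x = V_GS − 1.4. Then 85.4 x² + x − 6.7 = 0, giving x = 0.274 V (positive root), so V_GS = 1.67 V.
I_D = (V_DD − V_GS)/R = (8.1 − 1.67) / 34.9 = 0.184 mA.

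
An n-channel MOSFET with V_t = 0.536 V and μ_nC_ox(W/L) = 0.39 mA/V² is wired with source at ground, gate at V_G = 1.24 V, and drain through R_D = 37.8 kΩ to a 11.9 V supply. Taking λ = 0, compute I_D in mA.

I_D = 0.0966 mA

V_GS = V_G = 1.24 V, so V_ov = 1.24 − 0.536 = 0.704 V.
Assume saturation: I_D = ½ k_n V_ov² = 0.5 × 0.39 × 0.704² = 0.0966 mA, giving V_DS = V_DD − I_D R_D = 11.9 − 0.0966 × 37.8 = 8.25 V.
V_DS = 8.25 V ≥ V_ov = 0.704 V, confirming saturation.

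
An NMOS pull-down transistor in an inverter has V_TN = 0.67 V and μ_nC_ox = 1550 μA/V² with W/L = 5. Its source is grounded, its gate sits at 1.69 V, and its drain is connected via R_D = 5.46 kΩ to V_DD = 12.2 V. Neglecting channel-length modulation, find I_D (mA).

I_D = 2.17 mA

V_GS = V_G = 1.69 V, so V_ov = 1.69 − 0.67 = 1.02 V.
k_n = μ_nC_ox · (W/L) = 7.75 mA/V².
Assume saturation: I_D = ½ k_n V_ov² = 0.5 × 7.75 × 1.02² = 4.03 mA, giving V_DS = V_DD − I_D R_D = 12.2 − 4.03 × 5.46 = -9.81 V.
But -9.81 V < V_ov = 1.02 V, so the device is actually in triode.
In triode I_D = k_n[V_ov V_DS − ½ V_DS²] and I_D = (V_DD − V_DS)/R_D. Equating: 21.2 V_DS² − 44.16 V_DS + 12.2 = 0, giving V_DS = 0.328 V (the root below V_ov).
I_D = (12.2 − 0.328) / 5.46 = 2.17 mA.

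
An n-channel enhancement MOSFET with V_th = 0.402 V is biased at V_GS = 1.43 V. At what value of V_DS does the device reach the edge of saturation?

V_DS,sat = 1.03 V

The boundary between triode and saturation is V_DS = V_GS − V_th = V_ov.
V_ov = 1.43 − 0.402 = 1.03 V.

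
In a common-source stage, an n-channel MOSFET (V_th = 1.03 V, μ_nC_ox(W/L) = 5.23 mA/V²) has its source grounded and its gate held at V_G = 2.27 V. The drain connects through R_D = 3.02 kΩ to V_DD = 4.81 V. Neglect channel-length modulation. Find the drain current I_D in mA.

I_D = 1.51 mA

V_GS = V_G = 2.27 V, so V_ov = 2.27 − 1.03 = 1.24 V.
Assume saturation: I_D = ½ k_n V_ov² = 0.5 × 5.23 × 1.24² = 4.02 mA, giving V_DS = V_DD − I_D R_D = 4.81 − 4.02 × 3.02 = -7.33 V.
But -7.33 V < V_ov = 1.24 V, so the device is actually in triode.
In triode I_D = k_n[V_ov V_DS − ½ V_DS²] and I_D = (V_DD − V_DS)/R_D. Equating: 7.9 V_DS² − 20.59 V_DS + 4.81 = 0, giving V_DS = 0.259 V (the root below V_ov).
I_D = (4.81 − 0.259) / 3.02 = 1.51 mA.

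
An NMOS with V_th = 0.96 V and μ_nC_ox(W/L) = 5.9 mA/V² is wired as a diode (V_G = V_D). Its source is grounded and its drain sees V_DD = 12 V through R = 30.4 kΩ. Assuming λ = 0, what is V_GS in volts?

With gate tied to drain, V_GS = V_DS ≥ V_GS − V_th, so the device is in saturation.
KCL at the drain: ½ k_n (V_GS − V_th)² = (V_DD − V_GS)/R.
Let x = V_GS − 0.96. Then 89.7 x² + x − 11.04 = 0, giving x = 0.345 V (positive root), so V_GS = 1.31 V.
I_D = (V_DD − V_GS)/R = (12 − 1.31) / 30.4 = 0.352 mA.

V_GS = 1.31 V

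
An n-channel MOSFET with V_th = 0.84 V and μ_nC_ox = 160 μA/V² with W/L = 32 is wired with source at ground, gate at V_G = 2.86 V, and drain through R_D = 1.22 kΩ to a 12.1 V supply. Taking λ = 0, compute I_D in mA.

V_GS = V_G = 2.86 V, so V_ov = 2.86 − 0.84 = 2.02 V.
k_n = μ_nC_ox · (W/L) = 5.12 mA/V².
Assume saturation: I_D = ½ k_n V_ov² = 0.5 × 5.12 × 2.02² = 10.4 mA, giving V_DS = V_DD − I_D R_D = 12.1 − 10.4 × 1.22 = -0.644 V.
But -0.644 V < V_ov = 2.02 V, so the device is actually in triode.
In triode I_D = k_n[V_ov V_DS − ½ V_DS²] and I_D = (V_DD − V_DS)/R_D. Equating: 3.12 V_DS² − 13.62 V_DS + 12.1 = 0, giving V_DS = 1.24 V (the root below V_ov).
I_D = (12.1 − 1.24) / 1.22 = 8.9 mA.

I_D = 8.90 mA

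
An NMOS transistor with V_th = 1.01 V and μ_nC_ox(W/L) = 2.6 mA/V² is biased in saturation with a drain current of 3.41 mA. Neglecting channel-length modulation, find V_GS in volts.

In saturation I_D = ½ k_n (V_GS − V_th)², so V_GS − V_th = √(2 I_D / k_n) = √(2 × 3.41 / 2.6) = 1.62 V.
V_GS = 1.01 + 1.62 = 2.63 V.

V_GS = 2.63 V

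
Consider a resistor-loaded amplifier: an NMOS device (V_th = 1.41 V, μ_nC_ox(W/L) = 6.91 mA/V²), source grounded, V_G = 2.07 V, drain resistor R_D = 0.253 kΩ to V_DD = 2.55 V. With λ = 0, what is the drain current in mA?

I_D = 1.50 mA

V_GS = V_G = 2.07 V, so V_ov = 2.07 − 1.41 = 0.66 V.
Assume saturation: I_D = ½ k_n V_ov² = 0.5 × 6.91 × 0.66² = 1.5 mA, giving V_DS = V_DD − I_D R_D = 2.55 − 1.5 × 0.253 = 2.17 V.
V_DS = 2.17 V ≥ V_ov = 0.66 V, confirming saturation.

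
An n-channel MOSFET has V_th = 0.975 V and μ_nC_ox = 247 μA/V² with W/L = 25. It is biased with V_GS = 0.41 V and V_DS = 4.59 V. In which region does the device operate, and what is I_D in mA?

Cutoff; I_D = 0 mA

V_GS = 0.41 V < V_th = 0.975 V, so the transistor is in cutoff.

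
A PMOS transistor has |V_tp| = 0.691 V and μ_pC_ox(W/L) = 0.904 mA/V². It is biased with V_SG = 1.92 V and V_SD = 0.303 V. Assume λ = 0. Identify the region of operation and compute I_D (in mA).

V_ov = V_SG − |V_tp| = 1.92 − 0.691 = 1.23 V.
Since V_SD = 0.303 V < V_ov = 1.23 V, the device is in the triode region.
I_D = k_p [V_ov · V_SD − ½ V_SD²] = 0.904 × [1.23 × 0.303 − 0.5 × 0.303²] = 0.295 mA.

Triode; I_D = 0.295 mA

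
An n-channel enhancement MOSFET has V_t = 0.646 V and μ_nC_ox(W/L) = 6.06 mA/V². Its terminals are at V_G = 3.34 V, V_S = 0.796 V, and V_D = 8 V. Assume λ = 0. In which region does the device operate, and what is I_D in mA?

Saturation; I_D = 10.9 mA

V_GS = V_G − V_S = 3.34 − 0.796 = 2.54 V; V_DS = V_D − V_S = 8 − 0.796 = 7.2 V.
V_ov = V_GS − V_t = 2.54 − 0.646 = 1.9 V.
Since V_DS = 7.2 V ≥ V_ov = 1.9 V, the device is in saturation.
I_D = ½ k_n V_ov² = 0.5 × 6.06 × 1.9² = 10.9 mA.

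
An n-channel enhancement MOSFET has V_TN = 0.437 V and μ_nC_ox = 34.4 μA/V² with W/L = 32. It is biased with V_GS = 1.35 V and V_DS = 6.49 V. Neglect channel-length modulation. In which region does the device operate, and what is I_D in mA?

k_n = μ_nC_ox · (W/L) = 1.101 mA/V².
V_ov = V_GS − V_TN = 1.35 − 0.437 = 0.913 V.
Since V_DS = 6.49 V ≥ V_ov = 0.913 V, the device is in saturation.
I_D = ½ k_n V_ov² = 0.5 × 1.101 × 0.913² = 0.459 mA.

Saturation; I_D = 0.459 mA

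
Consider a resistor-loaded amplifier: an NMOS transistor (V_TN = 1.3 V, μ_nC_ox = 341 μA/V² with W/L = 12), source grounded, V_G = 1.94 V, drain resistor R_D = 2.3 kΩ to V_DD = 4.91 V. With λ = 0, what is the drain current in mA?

I_D = 0.838 mA

V_GS = V_G = 1.94 V, so V_ov = 1.94 − 1.3 = 0.64 V.
k_n = μ_nC_ox · (W/L) = 4.092 mA/V².
Assume saturation: I_D = ½ k_n V_ov² = 0.5 × 4.092 × 0.64² = 0.838 mA, giving V_DS = V_DD − I_D R_D = 4.91 − 0.838 × 2.3 = 2.98 V.
V_DS = 2.98 V ≥ V_ov = 0.64 V, confirming saturation.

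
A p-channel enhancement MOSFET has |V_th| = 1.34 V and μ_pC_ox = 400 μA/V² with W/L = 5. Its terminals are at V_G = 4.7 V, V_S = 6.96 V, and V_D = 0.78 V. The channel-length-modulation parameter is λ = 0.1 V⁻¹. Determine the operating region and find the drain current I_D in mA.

V_SG = V_S − V_G = 6.96 − 4.7 = 2.26 V; V_SD = V_S − V_D = 6.96 − 0.78 = 6.18 V.
k_p = μ_pC_ox · (W/L) = 2 mA/V².
V_ov = V_SG − |V_th| = 2.26 − 1.34 = 0.92 V.
Since V_SD = 6.18 V ≥ V_ov = 0.92 V, the device is in saturation.
I_D = ½ k_p V_ov² (1 + λ V_SD) = 0.5 × 2 × 0.92² × (1 + 0.1 × 6.18) = 1.37 mA.

Saturation; I_D = 1.37 mA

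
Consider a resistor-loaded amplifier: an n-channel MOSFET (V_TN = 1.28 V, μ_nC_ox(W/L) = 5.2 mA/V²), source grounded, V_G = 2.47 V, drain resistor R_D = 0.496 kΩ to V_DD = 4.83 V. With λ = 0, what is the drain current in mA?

I_D = 3.68 mA

V_GS = V_G = 2.47 V, so V_ov = 2.47 − 1.28 = 1.19 V.
Assume saturation: I_D = ½ k_n V_ov² = 0.5 × 5.2 × 1.19² = 3.68 mA, giving V_DS = V_DD − I_D R_D = 4.83 − 3.68 × 0.496 = 3 V.
V_DS = 3 V ≥ V_ov = 1.19 V, confirming saturation.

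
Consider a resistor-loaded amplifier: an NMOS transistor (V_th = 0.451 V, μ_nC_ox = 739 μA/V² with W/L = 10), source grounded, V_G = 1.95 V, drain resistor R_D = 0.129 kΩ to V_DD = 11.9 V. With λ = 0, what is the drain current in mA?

I_D = 8.30 mA

V_GS = V_G = 1.95 V, so V_ov = 1.95 − 0.451 = 1.5 V.
k_n = μ_nC_ox · (W/L) = 7.39 mA/V².
Assume saturation: I_D = ½ k_n V_ov² = 0.5 × 7.39 × 1.5² = 8.3 mA, giving V_DS = V_DD − I_D R_D = 11.9 − 8.3 × 0.129 = 10.8 V.
V_DS = 10.8 V ≥ V_ov = 1.5 V, confirming saturation.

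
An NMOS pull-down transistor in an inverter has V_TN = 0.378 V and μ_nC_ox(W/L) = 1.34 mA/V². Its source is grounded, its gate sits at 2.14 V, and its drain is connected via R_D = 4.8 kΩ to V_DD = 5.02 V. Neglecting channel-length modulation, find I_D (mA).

I_D = 0.949 mA

V_GS = V_G = 2.14 V, so V_ov = 2.14 − 0.378 = 1.76 V.
Assume saturation: I_D = ½ k_n V_ov² = 0.5 × 1.34 × 1.76² = 2.08 mA, giving V_DS = V_DD − I_D R_D = 5.02 − 2.08 × 4.8 = -4.96 V.
But -4.96 V < V_ov = 1.76 V, so the device is actually in triode.
In triode I_D = k_n[V_ov V_DS − ½ V_DS²] and I_D = (V_DD − V_DS)/R_D. Equating: 3.22 V_DS² − 12.33 V_DS + 5.02 = 0, giving V_DS = 0.463 V (the root below V_ov).
I_D = (5.02 − 0.463) / 4.8 = 0.949 mA.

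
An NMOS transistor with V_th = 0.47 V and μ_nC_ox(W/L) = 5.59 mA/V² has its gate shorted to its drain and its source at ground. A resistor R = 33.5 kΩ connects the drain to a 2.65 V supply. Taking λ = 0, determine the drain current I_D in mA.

With gate tied to drain, V_GS = V_DS ≥ V_GS − V_th, so the device is in saturation.
KCL at the drain: ½ k_n (V_GS − V_th)² = (V_DD − V_GS)/R.
Let x = V_GS − 0.47. Then 93.6 x² + x − 2.18 = 0, giving x = 0.147 V (positive root), so V_GS = 0.617 V.
I_D = (V_DD − V_GS)/R = (2.65 − 0.617) / 33.5 = 0.0607 mA.

I_D = 0.0607 mA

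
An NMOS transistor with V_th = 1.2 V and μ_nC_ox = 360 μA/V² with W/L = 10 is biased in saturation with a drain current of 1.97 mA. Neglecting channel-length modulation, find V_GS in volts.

k_n = μ_nC_ox · (W/L) = 3.6 mA/V².
In saturation I_D = ½ k_n (V_GS − V_th)², so V_GS − V_th = √(2 I_D / k_n) = √(2 × 1.97 / 3.6) = 1.05 V.
V_GS = 1.2 + 1.05 = 2.25 V.

V_GS = 2.25 V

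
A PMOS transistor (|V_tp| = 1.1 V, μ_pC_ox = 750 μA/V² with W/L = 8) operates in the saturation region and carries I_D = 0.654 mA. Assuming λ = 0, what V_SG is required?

V_SG = 1.57 V

k_p = μ_pC_ox · (W/L) = 6 mA/V².
In saturation I_D = ½ k_p (V_SG − |V_tp|)², so V_SG − |V_tp| = √(2 I_D / k_p) = √(2 × 0.654 / 6) = 0.467 V.
V_SG = 1.1 + 0.467 = 1.57 V.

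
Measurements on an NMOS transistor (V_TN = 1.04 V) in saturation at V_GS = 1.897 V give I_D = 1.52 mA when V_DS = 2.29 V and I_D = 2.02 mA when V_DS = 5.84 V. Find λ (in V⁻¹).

λ = 0.118 V⁻¹

With V_GS fixed, I_D ∝ (1 + λ V_DS) in saturation, so I_D2/I_D1 = (1 + λ V_DS2)/(1 + λ V_DS1).
2.02/1.52 = 1.329 = (1 + 5.84 λ)/(1 + 2.29 λ).
Solving: λ (I_D1 V_DS2 − I_D2 V_DS1) = I_D2 − I_D1, so λ = (2.02 − 1.52) / (1.52 × 5.84 − 2.02 × 2.29) = 0.5 / 4.25 = 0.118 V⁻¹.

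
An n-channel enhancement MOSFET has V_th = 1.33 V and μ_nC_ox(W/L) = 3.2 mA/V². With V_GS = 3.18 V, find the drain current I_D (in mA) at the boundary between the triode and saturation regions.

I_D = 5.48 mA

At the boundary V_DS = V_ov = V_GS − V_th = 3.18 − 1.33 = 1.85 V.
I_D = ½ k_n V_ov² = 0.5 × 3.2 × 1.85² = 5.48 mA.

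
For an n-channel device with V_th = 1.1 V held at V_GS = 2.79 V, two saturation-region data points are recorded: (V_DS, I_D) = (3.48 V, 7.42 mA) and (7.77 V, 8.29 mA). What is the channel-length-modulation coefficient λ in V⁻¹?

With V_GS fixed, I_D ∝ (1 + λ V_DS) in saturation, so I_D2/I_D1 = (1 + λ V_DS2)/(1 + λ V_DS1).
8.29/7.42 = 1.117 = (1 + 7.77 λ)/(1 + 3.48 λ).
Solving: λ (I_D1 V_DS2 − I_D2 V_DS1) = I_D2 − I_D1, so λ = (8.29 − 7.42) / (7.42 × 7.77 − 8.29 × 3.48) = 0.87 / 28.8 = 0.0302 V⁻¹.

λ = 0.0302 V⁻¹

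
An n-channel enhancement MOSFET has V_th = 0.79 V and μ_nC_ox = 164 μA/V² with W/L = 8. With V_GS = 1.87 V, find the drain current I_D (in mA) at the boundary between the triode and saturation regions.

I_D = 0.765 mA

At the boundary V_DS = V_ov = V_GS − V_th = 1.87 − 0.79 = 1.08 V.
k_n = μ_nC_ox · (W/L) = 1.312 mA/V².
I_D = ½ k_n V_ov² = 0.5 × 1.312 × 1.08² = 0.765 mA.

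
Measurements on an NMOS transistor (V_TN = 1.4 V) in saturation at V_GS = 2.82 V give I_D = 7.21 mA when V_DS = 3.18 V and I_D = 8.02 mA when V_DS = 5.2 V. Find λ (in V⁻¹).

With V_GS fixed, I_D ∝ (1 + λ V_DS) in saturation, so I_D2/I_D1 = (1 + λ V_DS2)/(1 + λ V_DS1).
8.02/7.21 = 1.112 = (1 + 5.2 λ)/(1 + 3.18 λ).
Solving: λ (I_D1 V_DS2 − I_D2 V_DS1) = I_D2 − I_D1, so λ = (8.02 − 7.21) / (7.21 × 5.2 − 8.02 × 3.18) = 0.81 / 12 = 0.0676 V⁻¹.

λ = 0.0676 V⁻¹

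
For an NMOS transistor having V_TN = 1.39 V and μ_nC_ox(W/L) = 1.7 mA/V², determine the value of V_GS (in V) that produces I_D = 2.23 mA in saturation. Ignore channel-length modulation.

In saturation I_D = ½ k_n (V_GS − V_TN)², so V_GS − V_TN = √(2 I_D / k_n) = √(2 × 2.23 / 1.7) = 1.62 V.
V_GS = 1.39 + 1.62 = 3.01 V.

V_GS = 3.01 V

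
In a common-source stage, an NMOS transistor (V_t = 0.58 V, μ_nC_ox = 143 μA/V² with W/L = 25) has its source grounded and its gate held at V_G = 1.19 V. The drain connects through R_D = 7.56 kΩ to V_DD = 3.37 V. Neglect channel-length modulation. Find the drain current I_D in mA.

V_GS = V_G = 1.19 V, so V_ov = 1.19 − 0.58 = 0.61 V.
k_n = μ_nC_ox · (W/L) = 3.575 mA/V².
Assume saturation: I_D = ½ k_n V_ov² = 0.5 × 3.575 × 0.61² = 0.665 mA, giving V_DS = V_DD − I_D R_D = 3.37 − 0.665 × 7.56 = -1.66 V.
But -1.66 V < V_ov = 0.61 V, so the device is actually in triode.
In triode I_D = k_n[V_ov V_DS − ½ V_DS²] and I_D = (V_DD − V_DS)/R_D. Equating: 13.5 V_DS² − 17.49 V_DS + 3.37 = 0, giving V_DS = 0.236 V (the root below V_ov).
I_D = (3.37 − 0.236) / 7.56 = 0.415 mA.

I_D = 0.415 mA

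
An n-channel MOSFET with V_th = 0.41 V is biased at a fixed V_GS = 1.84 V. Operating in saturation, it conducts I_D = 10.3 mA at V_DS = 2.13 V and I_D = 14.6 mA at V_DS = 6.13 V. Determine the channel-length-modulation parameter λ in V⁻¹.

λ = 0.134 V⁻¹

With V_GS fixed, I_D ∝ (1 + λ V_DS) in saturation, so I_D2/I_D1 = (1 + λ V_DS2)/(1 + λ V_DS1).
14.6/10.3 = 1.417 = (1 + 6.13 λ)/(1 + 2.13 λ).
Solving: λ (I_D1 V_DS2 − I_D2 V_DS1) = I_D2 − I_D1, so λ = (14.6 − 10.3) / (10.3 × 6.13 − 14.6 × 2.13) = 4.3 / 32 = 0.134 V⁻¹.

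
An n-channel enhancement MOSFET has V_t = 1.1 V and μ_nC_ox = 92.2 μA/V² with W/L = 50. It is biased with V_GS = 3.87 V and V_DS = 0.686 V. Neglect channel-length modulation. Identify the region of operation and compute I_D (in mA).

Triode; I_D = 7.68 mA

k_n = μ_nC_ox · (W/L) = 4.61 mA/V².
V_ov = V_GS − V_t = 3.87 − 1.1 = 2.77 V.
Since V_DS = 0.686 V < V_ov = 2.77 V, the device is in the triode region.
I_D = k_n [V_ov · V_DS − ½ V_DS²] = 4.61 × [2.77 × 0.686 − 0.5 × 0.686²] = 7.68 mA.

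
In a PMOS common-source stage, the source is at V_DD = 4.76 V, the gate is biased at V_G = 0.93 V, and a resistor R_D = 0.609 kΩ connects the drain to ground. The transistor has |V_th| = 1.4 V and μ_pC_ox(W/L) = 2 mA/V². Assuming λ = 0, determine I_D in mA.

I_D = 5.20 mA

V_SG = V_DD − V_G = 4.76 − 0.93 = 3.83 V, so V_ov = 3.83 − 1.4 = 2.43 V.
Assume saturation: I_D = ½ k_p V_ov² = 0.5 × 2 × 2.43² = 5.9 mA, giving V_SD = V_DD − I_D R_D = 4.76 − 5.9 × 0.609 = 1.16 V.
But 1.16 V < V_ov = 2.43 V, so the device is actually in triode.
In triode I_D = k_p[V_ov V_SD − ½ V_SD²] and I_D = (V_DD − V_SD)/R_D. Equating: 0.609 V_SD² − 3.96 V_SD + 4.76 = 0, giving V_SD = 1.59 V (the root below V_ov).
I_D = (4.76 − 1.59) / 0.609 = 5.2 mA.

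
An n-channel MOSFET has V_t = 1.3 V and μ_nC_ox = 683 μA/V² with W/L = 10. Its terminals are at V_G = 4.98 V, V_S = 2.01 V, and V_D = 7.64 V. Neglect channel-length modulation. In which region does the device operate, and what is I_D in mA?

V_GS = V_G − V_S = 4.98 − 2.01 = 2.97 V; V_DS = V_D − V_S = 7.64 − 2.01 = 5.63 V.
k_n = μ_nC_ox · (W/L) = 6.83 mA/V².
V_ov = V_GS − V_t = 2.97 − 1.3 = 1.67 V.
Since V_DS = 5.63 V ≥ V_ov = 1.67 V, the device is in saturation.
I_D = ½ k_n V_ov² = 0.5 × 6.83 × 1.67² = 9.52 mA.

Saturation; I_D = 9.52 mA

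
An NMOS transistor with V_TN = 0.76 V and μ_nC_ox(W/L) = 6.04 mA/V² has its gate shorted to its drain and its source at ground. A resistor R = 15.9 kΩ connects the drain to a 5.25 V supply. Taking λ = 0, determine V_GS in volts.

V_GS = 1.06 V

With gate tied to drain, V_GS = V_DS ≥ V_GS − V_TN, so the device is in saturation.
KCL at the drain: ½ k_n (V_GS − V_TN)² = (V_DD − V_GS)/R.
Let x = V_GS − 0.76. Then 48 x² + x − 4.49 = 0, giving x = 0.296 V (positive root), so V_GS = 1.06 V.
I_D = (V_DD − V_GS)/R = (5.25 − 1.06) / 15.9 = 0.264 mA.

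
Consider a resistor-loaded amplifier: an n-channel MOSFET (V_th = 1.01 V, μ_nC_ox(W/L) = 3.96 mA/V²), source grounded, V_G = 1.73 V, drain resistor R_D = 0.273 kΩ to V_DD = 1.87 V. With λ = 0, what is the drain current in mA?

I_D = 1.03 mA

V_GS = V_G = 1.73 V, so V_ov = 1.73 − 1.01 = 0.72 V.
Assume saturation: I_D = ½ k_n V_ov² = 0.5 × 3.96 × 0.72² = 1.03 mA, giving V_DS = V_DD − I_D R_D = 1.87 − 1.03 × 0.273 = 1.59 V.
V_DS = 1.59 V ≥ V_ov = 0.72 V, confirming saturation.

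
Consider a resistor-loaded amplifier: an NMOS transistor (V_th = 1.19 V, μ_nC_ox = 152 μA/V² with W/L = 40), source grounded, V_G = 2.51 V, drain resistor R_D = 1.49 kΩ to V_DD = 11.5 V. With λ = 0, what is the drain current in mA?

V_GS = V_G = 2.51 V, so V_ov = 2.51 − 1.19 = 1.32 V.
k_n = μ_nC_ox · (W/L) = 6.08 mA/V².
Assume saturation: I_D = ½ k_n V_ov² = 0.5 × 6.08 × 1.32² = 5.3 mA, giving V_DS = V_DD − I_D R_D = 11.5 − 5.3 × 1.49 = 3.61 V.
V_DS = 3.61 V ≥ V_ov = 1.32 V, confirming saturation.

I_D = 5.30 mA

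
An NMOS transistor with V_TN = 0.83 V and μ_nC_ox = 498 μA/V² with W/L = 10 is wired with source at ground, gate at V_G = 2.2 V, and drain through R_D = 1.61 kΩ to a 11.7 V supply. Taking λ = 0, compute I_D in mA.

V_GS = V_G = 2.2 V, so V_ov = 2.2 − 0.83 = 1.37 V.
k_n = μ_nC_ox · (W/L) = 4.98 mA/V².
Assume saturation: I_D = ½ k_n V_ov² = 0.5 × 4.98 × 1.37² = 4.67 mA, giving V_DS = V_DD − I_D R_D = 11.7 − 4.67 × 1.61 = 4.18 V.
V_DS = 4.18 V ≥ V_ov = 1.37 V, confirming saturation.

I_D = 4.67 mA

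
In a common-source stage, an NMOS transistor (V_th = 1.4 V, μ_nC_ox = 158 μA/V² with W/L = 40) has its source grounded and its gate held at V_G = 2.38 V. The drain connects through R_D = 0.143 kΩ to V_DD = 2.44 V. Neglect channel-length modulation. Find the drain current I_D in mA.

I_D = 3.03 mA

V_GS = V_G = 2.38 V, so V_ov = 2.38 − 1.4 = 0.98 V.
k_n = μ_nC_ox · (W/L) = 6.32 mA/V².
Assume saturation: I_D = ½ k_n V_ov² = 0.5 × 6.32 × 0.98² = 3.03 mA, giving V_DS = V_DD − I_D R_D = 2.44 − 3.03 × 0.143 = 2.01 V.
V_DS = 2.01 V ≥ V_ov = 0.98 V, confirming saturation.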